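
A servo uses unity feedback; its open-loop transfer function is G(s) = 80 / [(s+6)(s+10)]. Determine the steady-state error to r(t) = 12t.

infinity

System type = 0 (no poles at s=0).
For a type-0 system K_v = 0, so e_ss to a ramp input is unbounded.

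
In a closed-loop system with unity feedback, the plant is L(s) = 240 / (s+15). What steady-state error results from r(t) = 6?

6/17

The open loop has no poles at the origin → type 0 system.
K_p = lim_{s→0} L(s) = 240 / (15) = 16.
e_ss = 6/(1 + K_p) = 6/17.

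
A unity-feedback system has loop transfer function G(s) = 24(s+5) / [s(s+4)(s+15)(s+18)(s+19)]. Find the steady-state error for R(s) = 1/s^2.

171

One free integrator in G(s): this is a type 1 system.
K_v = lim_{s→0} s·G(s) = 24·5 / (4·15·18·19) = 1/171.
e_ss = 1/K_v = 1/(1/171) = 171.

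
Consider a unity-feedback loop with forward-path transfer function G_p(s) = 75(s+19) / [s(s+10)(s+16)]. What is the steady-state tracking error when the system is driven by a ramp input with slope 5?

System type = 1 (one pole at s=0).
K_v = lim_{s→0} s·G_p(s) = 75·19 / (10·16) = 285/32.
e_ss = 5/K_v = 5/(285/32) = 32/57.

32/57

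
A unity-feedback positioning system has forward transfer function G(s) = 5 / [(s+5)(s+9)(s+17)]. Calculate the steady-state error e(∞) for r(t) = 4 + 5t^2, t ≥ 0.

The open loop has no poles at the origin → type 0 system. Taking each input component in turn:
  • 4: e_ss = 4/(1+K_p) with K_p=1/153 → 306/77.
  • 5t^2: a type-0 system cannot track it, e_ss → ∞.
The unbounded component dominates.

infinity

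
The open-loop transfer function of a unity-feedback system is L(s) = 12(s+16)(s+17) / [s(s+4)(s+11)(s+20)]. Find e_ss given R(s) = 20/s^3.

infinity

One free integrator in L(s): this is a type 1 system.
For a type-1 system K_a = 0, so e_ss to a parabolic input is unbounded.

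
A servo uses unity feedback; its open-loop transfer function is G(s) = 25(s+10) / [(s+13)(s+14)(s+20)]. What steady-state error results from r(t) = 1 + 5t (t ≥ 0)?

The open loop has no poles at the origin → type 0 system. By superposition:
  • 1: e_ss = 1/(1+K_p) with K_p=25/364 → 364/389.
  • 5t: a type-0 system cannot track it, e_ss → ∞.
The unbounded component dominates.

infinity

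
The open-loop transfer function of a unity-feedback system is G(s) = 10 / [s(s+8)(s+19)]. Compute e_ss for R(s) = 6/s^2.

91.2

The open loop has one pole at the origin → type 1 system.
K_v = lim_{s→0} s·G(s) = 10 / (8·19) = 5/76.
e_ss = 6/K_v = 6/(5/76) = 91.2.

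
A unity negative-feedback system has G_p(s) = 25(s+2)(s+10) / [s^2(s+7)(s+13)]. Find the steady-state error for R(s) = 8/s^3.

Two free integrators in G_p(s): this is a type 2 system.
K_a = lim_{s→0} s^2·G_p(s) = 25·2·10 / (7·13) = 500/91.
r(t) = 4t^2 gives R(s) = 8/s^3.
e_ss = 8/K_a = 8/(500/91) = 1.456.

1.456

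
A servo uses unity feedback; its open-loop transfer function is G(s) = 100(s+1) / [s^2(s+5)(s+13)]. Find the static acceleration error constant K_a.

20/13

The open loop has two poles at the origin → type 2 system.
K_a = lim_{s→0} s^2·G(s) = 100·1 / (5·13) = 20/13.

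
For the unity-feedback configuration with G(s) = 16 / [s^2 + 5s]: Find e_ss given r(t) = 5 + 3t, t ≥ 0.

0.9375

Factoring s from the denominator leaves a polynomial with constant term 5, so the system is type 1. By superposition:
  • 5: tracked with zero error.
  • 3t: e_ss = 3/K_v with K_v=3.2 → 0.9375.
Total e_ss = 0.9375.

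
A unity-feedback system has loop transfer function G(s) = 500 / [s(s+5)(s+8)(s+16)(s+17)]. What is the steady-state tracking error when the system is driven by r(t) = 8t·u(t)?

174.08

G(s) has one factor of s in the denominator, so the system is type 1.
K_v = lim_{s→0} s·G(s) = 500 / (5·8·16·17) = 25/544.
e_ss = 8/K_v = 8/(25/544) = 174.08.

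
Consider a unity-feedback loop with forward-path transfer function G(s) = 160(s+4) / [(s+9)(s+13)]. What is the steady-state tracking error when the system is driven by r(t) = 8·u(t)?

936/757

G(s) has no factors of s in the denominator, so the system is type 0.
K_p = lim_{s→0} G(s) = 160·4 / (9·13) = 640/117.
e_ss = 8/(1 + K_p) = 8/(757/117) = 936/757.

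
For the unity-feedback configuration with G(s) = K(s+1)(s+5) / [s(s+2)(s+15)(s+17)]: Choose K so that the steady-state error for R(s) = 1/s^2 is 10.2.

G(s) has one factor of s in the denominator, so the system is type 1.
K_v = lim_{s→0} s·G(s) = K·1·5 / (2·15·17) = (1/102)·K.
e_ss = 1/K_v = 10.2 ⇒ K_v = 5/51 ⇒ K = (5/51)/(1/102) = 10.

10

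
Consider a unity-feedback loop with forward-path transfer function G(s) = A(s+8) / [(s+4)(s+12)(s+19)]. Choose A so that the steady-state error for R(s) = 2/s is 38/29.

System type = 0 (no poles at s=0).
K_p = lim_{s→0} G(s) = A·8 / (4·12·19) = (1/114)·A.
e_ss = 2/(1 + K_p) = 38/29 ⇒ 1 + (1/114)·A = 29/19 ⇒ A = 60.

60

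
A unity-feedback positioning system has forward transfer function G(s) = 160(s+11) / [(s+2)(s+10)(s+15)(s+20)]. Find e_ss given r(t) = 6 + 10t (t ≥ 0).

infinity

System type = 0 (no poles at s=0). By superposition:
  • 6: e_ss = 6/(1+K_p) with K_p=22/75 → 450/97.
  • 10t: a type-0 system cannot track it, e_ss → ∞.
The unbounded component dominates.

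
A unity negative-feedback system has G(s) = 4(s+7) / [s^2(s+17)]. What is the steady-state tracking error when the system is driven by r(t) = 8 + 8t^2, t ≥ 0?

68/7

G(s) has two factors of s in the denominator, so the system is type 2. By superposition:
  • 8: tracked with zero error.
  • 8t^2: e_ss = 16/K_a with K_a=28/17 → 68/7.
Total e_ss = 68/7.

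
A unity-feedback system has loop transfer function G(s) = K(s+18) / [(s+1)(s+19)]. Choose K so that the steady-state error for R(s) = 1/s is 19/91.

4

G(s) has no factors of s in the denominator, so the system is type 0.
K_p = lim_{s→0} G(s) = K·18 / (1·19) = (18/19)·K.
e_ss = 1/(1 + K_p) = 19/91 ⇒ 1 + (18/19)·K = 91/19 ⇒ K = 4.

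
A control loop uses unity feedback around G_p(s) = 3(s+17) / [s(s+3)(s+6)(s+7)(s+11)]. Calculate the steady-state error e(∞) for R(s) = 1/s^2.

462/17

G_p(s) has one factor of s in the denominator, so the system is type 1.
K_v = lim_{s→0} s·G_p(s) = 3·17 / (3·6·7·11) = 17/462.
e_ss = 1/K_v = 1/(17/462) = 462/17.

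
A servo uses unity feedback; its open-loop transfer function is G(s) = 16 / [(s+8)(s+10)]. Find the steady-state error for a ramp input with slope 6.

System type = 0 (no poles at s=0).
For a type-0 system K_v = 0, so e_ss to a ramp input is unbounded.

infinity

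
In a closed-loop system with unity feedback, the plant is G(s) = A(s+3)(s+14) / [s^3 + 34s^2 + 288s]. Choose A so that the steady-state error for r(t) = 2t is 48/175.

The denominator has no term below 288s — 1 pole at s=0, type 1.
K_v = lim_{s→0} s·G(s) = A·3·14 / 288 = (7/48)·A.
e_ss = 2/K_v = 48/175 ⇒ K_v = 175/24 ⇒ A = (175/24)/(7/48) = 50.

50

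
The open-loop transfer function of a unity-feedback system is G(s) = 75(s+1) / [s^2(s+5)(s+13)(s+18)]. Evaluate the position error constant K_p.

infinity

K_p = lim_{s→0} G(s); with 2 poles at the origin the limit diverges, so K_p = ∞.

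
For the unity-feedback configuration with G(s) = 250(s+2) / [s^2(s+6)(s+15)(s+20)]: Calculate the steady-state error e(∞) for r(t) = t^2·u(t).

7.2

System type = 2 (two poles at s=0).
K_a = lim_{s→0} s^2·G(s) = 250·2 / (6·15·20) = 5/18.
r(t) = t^2 gives R(s) = 2/s^3.
e_ss = 2/K_a = 2/(5/18) = 7.2.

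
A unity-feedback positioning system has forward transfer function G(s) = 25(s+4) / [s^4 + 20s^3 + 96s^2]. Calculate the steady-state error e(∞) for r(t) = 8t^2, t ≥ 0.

15.36

Factoring s^2 from the denominator leaves a polynomial with constant term 96, so the system is type 2.
K_a = lim_{s→0} s^2·G(s) = 25·4 / 96 = 25/24.
r(t) = 8t^2 gives R(s) = 16/s^3.
e_ss = 16/K_a = 16/(25/24) = 15.36.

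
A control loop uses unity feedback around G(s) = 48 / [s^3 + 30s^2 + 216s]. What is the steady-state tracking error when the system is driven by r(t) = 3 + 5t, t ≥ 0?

Factoring s from the denominator leaves a polynomial with constant term 216, so the system is type 1. By superposition:
  • 3: tracked with zero error.
  • 5t: e_ss = 5/K_v with K_v=2/9 → 22.5.
Total e_ss = 22.5.

22.5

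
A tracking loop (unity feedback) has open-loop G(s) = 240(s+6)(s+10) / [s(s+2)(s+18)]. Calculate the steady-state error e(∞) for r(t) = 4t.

One free integrator in G(s): this is a type 1 system.
K_v = lim_{s→0} s·G(s) = 240·6·10 / (2·18) = 400.
e_ss = 4/K_v = 4/400 = 0.01.

0.01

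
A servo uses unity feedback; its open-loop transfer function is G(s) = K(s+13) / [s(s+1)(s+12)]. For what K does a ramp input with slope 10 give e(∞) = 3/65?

G(s) has one factor of s in the denominator, so the system is type 1.
K_v = lim_{s→0} s·G(s) = K·13 / (1·12) = (13/12)·K.
e_ss = 10/K_v = 3/65 ⇒ K_v = 650/3 ⇒ K = (650/3)/(13/12) = 200.

200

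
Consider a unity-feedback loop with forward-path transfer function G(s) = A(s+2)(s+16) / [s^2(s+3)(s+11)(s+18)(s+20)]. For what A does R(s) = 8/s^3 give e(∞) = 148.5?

The open loop has two poles at the origin → type 2 system.
K_a = lim_{s→0} s^2·G(s) = A·2·16 / (3·11·18·20) = (4/1485)·A.
e_ss = 8/K_a = 148.5 ⇒ K_a = 16/297 ⇒ A = (16/297)/(4/1485) = 20.

20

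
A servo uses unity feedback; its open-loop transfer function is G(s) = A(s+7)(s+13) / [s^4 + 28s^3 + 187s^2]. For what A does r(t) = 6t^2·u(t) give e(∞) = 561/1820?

80

The denominator has no term below 187s^2 — 2 poles at s=0, type 2.
K_a = lim_{s→0} s^2·G(s) = A·7·13 / 187 = (91/187)·A.
e_ss = 12/K_a = 561/1820 ⇒ K_a = 7280/187 ⇒ A = (7280/187)/(91/187) = 80.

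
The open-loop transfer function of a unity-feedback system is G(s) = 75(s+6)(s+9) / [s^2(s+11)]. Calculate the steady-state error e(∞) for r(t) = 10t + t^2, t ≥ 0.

Two free integrators in G(s): this is a type 2 system. Taking each input component in turn:
  • 10t: tracked with zero error.
  • t^2: e_ss = 2/K_a with K_a=4050/11 → 11/2025.
Total e_ss = 11/2025.

11/2025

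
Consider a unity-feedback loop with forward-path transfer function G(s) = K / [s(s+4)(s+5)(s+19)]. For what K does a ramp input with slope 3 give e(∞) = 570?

The open loop has one pole at the origin → type 1 system.
K_v = lim_{s→0} s·G(s) = K / (4·5·19) = (1/380)·K.
e_ss = 3/K_v = 570 ⇒ K_v = 1/190 ⇒ K = (1/190)/(1/380) = 2.

2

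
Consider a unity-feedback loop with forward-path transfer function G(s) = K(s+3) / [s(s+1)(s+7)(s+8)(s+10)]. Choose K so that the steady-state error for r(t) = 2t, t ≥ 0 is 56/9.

60

System type = 1 (one pole at s=0).
K_v = lim_{s→0} s·G(s) = K·3 / (1·7·8·10) = (3/560)·K.
e_ss = 2/K_v = 56/9 ⇒ K_v = 9/28 ⇒ K = (9/28)/(3/560) = 60.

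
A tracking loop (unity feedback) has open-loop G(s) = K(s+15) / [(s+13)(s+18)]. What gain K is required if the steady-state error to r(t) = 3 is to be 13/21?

60

System type = 0 (no poles at s=0).
K_p = lim_{s→0} G(s) = K·15 / (13·18) = (5/78)·K.
e_ss = 3/(1 + K_p) = 13/21 ⇒ 1 + (5/78)·K = 63/13 ⇒ K = 60.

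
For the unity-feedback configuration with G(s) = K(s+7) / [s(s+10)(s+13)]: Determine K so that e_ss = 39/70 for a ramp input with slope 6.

200

One free integrator in G(s): this is a type 1 system.
K_v = lim_{s→0} s·G(s) = K·7 / (10·13) = (7/130)·K.
e_ss = 6/K_v = 39/70 ⇒ K_v = 140/13 ⇒ K = (140/13)/(7/130) = 200.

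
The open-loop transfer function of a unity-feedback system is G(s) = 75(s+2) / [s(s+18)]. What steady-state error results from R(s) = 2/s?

0

G(s) has one factor of s in the denominator, so the system is type 1.
A type-1 system has K_p = ∞, so it tracks a step input with zero steady-state error.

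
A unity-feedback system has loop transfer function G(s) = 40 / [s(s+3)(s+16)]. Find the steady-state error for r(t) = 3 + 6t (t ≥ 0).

System type = 1 (one pole at s=0). By superposition:
  • 3: tracked with zero error.
  • 6t: e_ss = 6/K_v with K_v=5/6 → 7.2.
Total e_ss = 7.2.

7.2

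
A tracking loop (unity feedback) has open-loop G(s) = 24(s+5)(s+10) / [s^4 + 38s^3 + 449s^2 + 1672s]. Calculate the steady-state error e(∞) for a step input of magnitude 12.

0

The denominator has no term below 1672s — 1 pole at s=0, type 1.
K_p = ∞ for a type-1 system; e_ss to a step is zero.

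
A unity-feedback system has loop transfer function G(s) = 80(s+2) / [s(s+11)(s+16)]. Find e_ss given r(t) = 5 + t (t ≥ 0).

1.1

System type = 1 (one pole at s=0). Treating each term separately:
  • 5: tracked with zero error.
  • t: e_ss = 1/K_v with K_v=10/11 → 1.1.
Total e_ss = 1.1.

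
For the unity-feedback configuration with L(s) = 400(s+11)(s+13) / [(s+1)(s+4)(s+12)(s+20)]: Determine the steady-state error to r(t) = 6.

No free integrators in L(s): this is a type 0 system.
K_p = lim_{s→0} L(s) = 400·11·13 / (1·4·12·20) = 715/12.
e_ss = 6/(1 + K_p) = 6/(727/12) = 72/727.

72/727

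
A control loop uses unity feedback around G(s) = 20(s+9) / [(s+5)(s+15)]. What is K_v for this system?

0

The open loop has no poles at the origin → type 0 system.
K_v = lim_{s→0} s·G(s) = 0 (the extra factor of s kills the finite limit).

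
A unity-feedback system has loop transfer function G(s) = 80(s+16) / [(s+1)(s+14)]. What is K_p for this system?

System type = 0 (no poles at s=0).
K_p = lim_{s→0} G(s) = 80·16 / (1·14) = 640/7.

640/7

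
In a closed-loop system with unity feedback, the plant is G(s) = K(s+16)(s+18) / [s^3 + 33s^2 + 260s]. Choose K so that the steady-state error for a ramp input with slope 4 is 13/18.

5

Lowest-order denominator term is 260s, so the open loop has 1 pole at the origin → type 1 system.
K_v = lim_{s→0} s·G(s) = K·16·18 / 260 = (72/65)·K.
e_ss = 4/K_v = 13/18 ⇒ K_v = 72/13 ⇒ K = (72/13)/(72/65) = 5.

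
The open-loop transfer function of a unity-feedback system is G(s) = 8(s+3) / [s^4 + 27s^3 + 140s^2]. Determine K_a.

The denominator has no term below 140s^2 — 2 poles at s=0, type 2.
K_a = lim_{s→0} s^2·G(s) = 8·3 / 140 = 6/35.

6/35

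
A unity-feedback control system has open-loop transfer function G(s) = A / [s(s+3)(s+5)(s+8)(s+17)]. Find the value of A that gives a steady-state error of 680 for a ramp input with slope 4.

12

G(s) has one factor of s in the denominator, so the system is type 1.
K_v = lim_{s→0} s·G(s) = A / (3·5·8·17) = (1/2040)·A.
e_ss = 4/K_v = 680 ⇒ K_v = 1/170 ⇒ A = (1/170)/(1/2040) = 12.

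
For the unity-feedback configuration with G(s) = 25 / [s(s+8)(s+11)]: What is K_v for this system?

G(s) has one factor of s in the denominator, so the system is type 1.
K_v = lim_{s→0} s·G(s) = 25 / (8·11) = 25/88.

25/88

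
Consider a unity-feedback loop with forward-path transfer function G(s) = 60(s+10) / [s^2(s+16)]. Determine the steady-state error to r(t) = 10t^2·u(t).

8/15

G(s) has two factors of s in the denominator, so the system is type 2.
K_a = lim_{s→0} s^2·G(s) = 60·10 / (16) = 37.5.
r(t) = 10t^2 gives R(s) = 20/s^3.
e_ss = 20/K_a = 20/37.5 = 8/15.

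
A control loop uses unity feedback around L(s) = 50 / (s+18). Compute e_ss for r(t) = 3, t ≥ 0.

L(s) has no factors of s in the denominator, so the system is type 0.
K_p = lim_{s→0} L(s) = 50 / (18) = 25/9.
e_ss = 3/(1 + K_p) = 3/(34/9) = 27/34.

27/34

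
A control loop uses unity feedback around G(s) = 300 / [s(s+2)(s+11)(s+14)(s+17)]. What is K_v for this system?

75/1309

One free integrator in G(s): this is a type 1 system.
K_v = lim_{s→0} s·G(s) = 300 / (2·11·14·17) = 75/1309.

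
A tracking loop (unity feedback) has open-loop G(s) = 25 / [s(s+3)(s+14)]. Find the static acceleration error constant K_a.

0

The open loop has one pole at the origin → type 1 system.
K_a = lim_{s→0} s^2·G(s) = 0 (the extra factor of s kills the finite limit).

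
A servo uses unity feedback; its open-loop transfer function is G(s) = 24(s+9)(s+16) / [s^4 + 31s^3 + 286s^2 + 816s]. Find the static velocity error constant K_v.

72/17

Lowest-order denominator term is 816s, so the open loop has 1 pole at the origin → type 1 system.
K_v = lim_{s→0} s·G(s) = 24·9·16 / 816 = 72/17.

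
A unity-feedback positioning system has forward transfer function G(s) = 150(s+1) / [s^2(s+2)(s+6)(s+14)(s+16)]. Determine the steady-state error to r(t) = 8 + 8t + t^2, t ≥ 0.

The open loop has two poles at the origin → type 2 system. Treating each term separately:
  • 8: tracked with zero error.
  • 8t: tracked with zero error.
  • t^2: e_ss = 2/K_a with K_a=25/448 → 35.84.
Total e_ss = 35.84.

35.84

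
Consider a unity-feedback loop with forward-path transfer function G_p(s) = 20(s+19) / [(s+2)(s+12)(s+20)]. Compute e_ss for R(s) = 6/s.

144/43

G_p(s) has no factors of s in the denominator, so the system is type 0.
K_p = lim_{s→0} G_p(s) = 20·19 / (2·12·20) = 19/24.
e_ss = 6/(1 + K_p) = 6/(43/24) = 144/43.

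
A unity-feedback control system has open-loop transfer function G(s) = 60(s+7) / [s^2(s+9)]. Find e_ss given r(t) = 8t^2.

System type = 2 (two poles at s=0).
K_a = lim_{s→0} s^2·G(s) = 60·7 / (9) = 140/3.
r(t) = 8t^2 gives R(s) = 16/s^3.
e_ss = 16/K_a = 16/(140/3) = 12/35.

12/35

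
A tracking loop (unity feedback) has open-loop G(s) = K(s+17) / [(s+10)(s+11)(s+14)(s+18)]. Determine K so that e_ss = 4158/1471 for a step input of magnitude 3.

100

G(s) has no factors of s in the denominator, so the system is type 0.
K_p = lim_{s→0} G(s) = K·17 / (10·11·14·18) = (17/27720)·K.
e_ss = 3/(1 + K_p) = 4158/1471 ⇒ 1 + (17/27720)·K = 1471/1386 ⇒ K = 100.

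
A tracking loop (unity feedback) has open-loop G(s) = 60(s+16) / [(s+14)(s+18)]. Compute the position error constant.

80/21

No free integrators in G(s): this is a type 0 system.
K_p = lim_{s→0} G(s) = 60·16 / (14·18) = 80/21.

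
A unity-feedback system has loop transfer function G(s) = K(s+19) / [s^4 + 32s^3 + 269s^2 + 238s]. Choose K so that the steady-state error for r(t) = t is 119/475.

Lowest-order denominator term is 238s, so the open loop has 1 pole at the origin → type 1 system.
K_v = lim_{s→0} s·G(s) = K·19 / 238 = (19/238)·K.
e_ss = 1/K_v = 119/475 ⇒ K_v = 475/119 ⇒ K = (475/119)/(19/238) = 50.

50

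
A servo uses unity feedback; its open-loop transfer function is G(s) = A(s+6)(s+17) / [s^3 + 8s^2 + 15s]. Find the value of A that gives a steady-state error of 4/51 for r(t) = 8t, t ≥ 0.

Factoring s from the denominator leaves a polynomial with constant term 15, so the system is type 1.
K_v = lim_{s→0} s·G(s) = A·6·17 / 15 = 6.8·A.
e_ss = 8/K_v = 4/51 ⇒ K_v = 102 ⇒ A = 102/6.8 = 15.

15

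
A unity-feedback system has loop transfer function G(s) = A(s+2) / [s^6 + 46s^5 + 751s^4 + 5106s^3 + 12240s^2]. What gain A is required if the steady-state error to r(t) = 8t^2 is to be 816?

120

Lowest-order denominator term is 12240s^2, so the open loop has 2 poles at the origin → type 2 system.
K_a = lim_{s→0} s^2·G(s) = A·2 / 12240 = (1/6120)·A.
e_ss = 16/K_a = 816 ⇒ K_a = 1/51 ⇒ A = (1/51)/(1/6120) = 120.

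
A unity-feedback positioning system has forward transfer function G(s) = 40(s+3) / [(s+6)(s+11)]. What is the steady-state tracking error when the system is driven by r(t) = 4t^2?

No free integrators in G(s): this is a type 0 system.
K_a = lim_{s→0} s^2·G(s) = 0; the steady-state error to this parabolic input grows without bound.

infinity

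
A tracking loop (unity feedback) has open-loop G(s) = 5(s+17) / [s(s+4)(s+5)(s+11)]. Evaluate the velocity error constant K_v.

17/44

One free integrator in G(s): this is a type 1 system.
K_v = lim_{s→0} s·G(s) = 5·17 / (4·5·11) = 17/44.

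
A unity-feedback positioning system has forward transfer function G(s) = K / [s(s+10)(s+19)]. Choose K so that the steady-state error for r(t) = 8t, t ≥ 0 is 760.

2

System type = 1 (one pole at s=0).
K_v = lim_{s→0} s·G(s) = K / (10·19) = (1/190)·K.
e_ss = 8/K_v = 760 ⇒ K_v = 1/95 ⇒ K = (1/95)/(1/190) = 2.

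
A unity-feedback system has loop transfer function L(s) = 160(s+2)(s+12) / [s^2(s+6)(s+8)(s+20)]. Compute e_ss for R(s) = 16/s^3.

L(s) has two factors of s in the denominator, so the system is type 2.
K_a = lim_{s→0} s^2·L(s) = 160·2·12 / (6·8·20) = 4.
r(t) = 8t^2 gives R(s) = 16/s^3.
e_ss = 16/K_a = 16/4 = 4.

4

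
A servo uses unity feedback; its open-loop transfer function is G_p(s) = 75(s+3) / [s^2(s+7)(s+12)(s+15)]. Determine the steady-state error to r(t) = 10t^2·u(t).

112

G_p(s) has two factors of s in the denominator, so the system is type 2.
K_a = lim_{s→0} s^2·G_p(s) = 75·3 / (7·12·15) = 5/28.
r(t) = 10t^2 gives R(s) = 20/s^3.
e_ss = 20/K_a = 20/(5/28) = 112.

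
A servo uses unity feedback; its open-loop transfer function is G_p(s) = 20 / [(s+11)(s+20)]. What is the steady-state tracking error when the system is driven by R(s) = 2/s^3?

No free integrators in G_p(s): this is a type 0 system.
For a type-0 system K_a = 0, so e_ss to a parabolic input is unbounded.

infinity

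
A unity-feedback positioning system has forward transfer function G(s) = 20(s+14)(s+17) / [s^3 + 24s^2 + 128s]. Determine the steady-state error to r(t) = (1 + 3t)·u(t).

Lowest-order denominator term is 128s, so the open loop has 1 pole at the origin → type 1 system. Treating each term separately:
  • 1: tracked with zero error.
  • 3t: e_ss = 3/K_v with K_v=37.1875 → 48/595.
Total e_ss = 48/595.

48/595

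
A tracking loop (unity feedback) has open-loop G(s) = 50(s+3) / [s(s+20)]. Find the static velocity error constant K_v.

7.5

System type = 1 (one pole at s=0).
K_v = lim_{s→0} s·G(s) = 50·3 / (20) = 7.5.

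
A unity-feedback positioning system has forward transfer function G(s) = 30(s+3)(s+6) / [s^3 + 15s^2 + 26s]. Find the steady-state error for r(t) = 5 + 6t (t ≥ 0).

13/45

The denominator has no term below 26s — 1 pole at s=0, type 1. By superposition:
  • 5: tracked with zero error.
  • 6t: e_ss = 6/K_v with K_v=270/13 → 13/45.
Total e_ss = 13/45.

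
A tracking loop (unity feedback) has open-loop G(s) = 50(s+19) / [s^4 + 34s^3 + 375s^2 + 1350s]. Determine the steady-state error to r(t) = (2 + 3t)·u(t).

Factoring s from the denominator leaves a polynomial with constant term 1350, so the system is type 1. Treating each term separately:
  • 2: tracked with zero error.
  • 3t: e_ss = 3/K_v with K_v=19/27 → 81/19.
Total e_ss = 81/19.

81/19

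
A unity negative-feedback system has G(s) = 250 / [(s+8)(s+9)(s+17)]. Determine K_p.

The open loop has no poles at the origin → type 0 system.
K_p = lim_{s→0} G(s) = 250 / (8·9·17) = 125/612.

125/612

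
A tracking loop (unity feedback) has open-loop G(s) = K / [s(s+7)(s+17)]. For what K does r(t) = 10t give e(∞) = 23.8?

50

One free integrator in G(s): this is a type 1 system.
K_v = lim_{s→0} s·G(s) = K / (7·17) = (1/119)·K.
e_ss = 10/K_v = 23.8 ⇒ K_v = 50/119 ⇒ K = (50/119)/(1/119) = 50.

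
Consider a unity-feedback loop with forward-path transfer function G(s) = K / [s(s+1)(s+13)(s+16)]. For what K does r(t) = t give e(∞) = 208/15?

One free integrator in G(s): this is a type 1 system.
K_v = lim_{s→0} s·G(s) = K / (1·13·16) = (1/208)·K.
e_ss = 1/K_v = 208/15 ⇒ K_v = 15/208 ⇒ K = (15/208)/(1/208) = 15.

15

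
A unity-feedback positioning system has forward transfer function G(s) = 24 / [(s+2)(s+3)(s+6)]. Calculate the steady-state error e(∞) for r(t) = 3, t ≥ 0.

G(s) has no factors of s in the denominator, so the system is type 0.
K_p = lim_{s→0} G(s) = 24 / (2·3·6) = 2/3.
e_ss = 3/(1 + K_p) = 3/(5/3) = 1.8.

1.8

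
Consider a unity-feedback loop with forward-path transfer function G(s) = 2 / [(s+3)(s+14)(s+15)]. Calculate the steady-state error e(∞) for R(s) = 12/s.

945/79

System type = 0 (no poles at s=0).
K_p = lim_{s→0} G(s) = 2 / (3·14·15) = 1/315.
e_ss = 12/(1 + K_p) = 12/(316/315) = 945/79.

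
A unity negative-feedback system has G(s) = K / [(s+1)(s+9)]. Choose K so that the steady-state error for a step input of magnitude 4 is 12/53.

150

The open loop has no poles at the origin → type 0 system.
K_p = lim_{s→0} G(s) = K / (1·9) = (1/9)·K.
e_ss = 4/(1 + K_p) = 12/53 ⇒ 1 + (1/9)·K = 53/3 ⇒ K = 150.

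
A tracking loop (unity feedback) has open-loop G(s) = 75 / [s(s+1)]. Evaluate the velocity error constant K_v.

G(s) has one factor of s in the denominator, so the system is type 1.
K_v = lim_{s→0} s·G(s) = 75 / (1) = 75.

75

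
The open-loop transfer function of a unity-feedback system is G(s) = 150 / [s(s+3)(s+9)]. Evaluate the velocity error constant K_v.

G(s) has one factor of s in the denominator, so the system is type 1.
K_v = lim_{s→0} s·G(s) = 150 / (3·9) = 50/9.

50/9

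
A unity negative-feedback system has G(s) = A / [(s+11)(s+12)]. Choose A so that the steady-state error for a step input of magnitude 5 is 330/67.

G(s) has no factors of s in the denominator, so the system is type 0.
K_p = lim_{s→0} G(s) = A / (11·12) = (1/132)·A.
e_ss = 5/(1 + K_p) = 330/67 ⇒ 1 + (1/132)·A = 67/66 ⇒ A = 2.

2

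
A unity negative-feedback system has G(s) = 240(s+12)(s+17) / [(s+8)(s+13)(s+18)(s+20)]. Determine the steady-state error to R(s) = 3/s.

No free integrators in G(s): this is a type 0 system.
K_p = lim_{s→0} G(s) = 240·12·17 / (8·13·18·20) = 17/13.
e_ss = 3/(1 + K_p) = 3/(30/13) = 1.3.

1.3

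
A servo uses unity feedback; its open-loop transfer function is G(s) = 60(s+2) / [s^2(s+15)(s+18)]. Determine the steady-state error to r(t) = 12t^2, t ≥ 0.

G(s) has two factors of s in the denominator, so the system is type 2.
K_a = lim_{s→0} s^2·G(s) = 60·2 / (15·18) = 4/9.
r(t) = 12t^2 gives R(s) = 24/s^3.
e_ss = 24/K_a = 24/(4/9) = 54.

54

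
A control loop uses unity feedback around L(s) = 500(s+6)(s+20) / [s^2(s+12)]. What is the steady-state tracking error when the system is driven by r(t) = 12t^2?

The open loop has two poles at the origin → type 2 system.
K_a = lim_{s→0} s^2·L(s) = 500·6·20 / (12) = 5000.
r(t) = 12t^2 gives R(s) = 24/s^3.
e_ss = 24/K_a = 24/5000 = 0.0048.

0.0048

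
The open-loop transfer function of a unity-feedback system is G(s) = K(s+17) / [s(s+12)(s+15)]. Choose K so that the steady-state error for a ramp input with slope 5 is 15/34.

System type = 1 (one pole at s=0).
K_v = lim_{s→0} s·G(s) = K·17 / (12·15) = (17/180)·K.
e_ss = 5/K_v = 15/34 ⇒ K_v = 34/3 ⇒ K = (34/3)/(17/180) = 120.

120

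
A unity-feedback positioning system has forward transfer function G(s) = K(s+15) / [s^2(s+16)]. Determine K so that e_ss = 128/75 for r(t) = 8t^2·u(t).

10

Two free integrators in G(s): this is a type 2 system.
K_a = lim_{s→0} s^2·G(s) = K·15 / (16) = 0.9375·K.
e_ss = 16/K_a = 128/75 ⇒ K_a = 9.375 ⇒ K = 9.375/0.9375 = 10.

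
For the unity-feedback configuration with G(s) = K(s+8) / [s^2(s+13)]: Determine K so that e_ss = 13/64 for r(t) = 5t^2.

Two free integrators in G(s): this is a type 2 system.
K_a = lim_{s→0} s^2·G(s) = K·8 / (13) = (8/13)·K.
e_ss = 10/K_a = 13/64 ⇒ K_a = 640/13 ⇒ K = (640/13)/(8/13) = 80.

80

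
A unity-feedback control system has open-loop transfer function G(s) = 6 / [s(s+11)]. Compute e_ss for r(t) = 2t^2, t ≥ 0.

One free integrator in G(s): this is a type 1 system.
K_a = lim_{s→0} s^2·G(s) = 0; the steady-state error to this parabolic input grows without bound.

infinity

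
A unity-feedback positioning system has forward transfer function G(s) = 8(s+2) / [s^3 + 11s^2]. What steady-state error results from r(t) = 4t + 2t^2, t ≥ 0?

The denominator has no term below 11s^2 — 2 poles at s=0, type 2. Treating each term separately:
  • 4t: tracked with zero error.
  • 2t^2: e_ss = 4/K_a with K_a=16/11 → 2.75.
Total e_ss = 2.75.

2.75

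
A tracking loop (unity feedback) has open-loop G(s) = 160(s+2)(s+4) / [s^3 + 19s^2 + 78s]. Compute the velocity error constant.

Lowest-order denominator term is 78s, so the open loop has 1 pole at the origin → type 1 system.
K_v = lim_{s→0} s·G(s) = 160·2·4 / 78 = 640/39.

640/39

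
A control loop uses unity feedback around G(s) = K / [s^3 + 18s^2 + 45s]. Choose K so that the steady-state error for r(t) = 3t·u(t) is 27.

5

The denominator has no term below 45s — 1 pole at s=0, type 1.
K_v = lim_{s→0} s·G(s) = K / 45 = (1/45)·K.
e_ss = 3/K_v = 27 ⇒ K_v = 1/9 ⇒ K = (1/9)/(1/45) = 5.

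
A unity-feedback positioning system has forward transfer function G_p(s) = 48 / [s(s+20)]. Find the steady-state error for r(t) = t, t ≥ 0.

5/12

The open loop has one pole at the origin → type 1 system.
K_v = lim_{s→0} s·G_p(s) = 48 / (20) = 2.4.
e_ss = 1/K_v = 1/2.4 = 5/12.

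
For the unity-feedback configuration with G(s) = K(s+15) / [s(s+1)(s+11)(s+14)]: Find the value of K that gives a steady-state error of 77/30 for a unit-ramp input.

G(s) has one factor of s in the denominator, so the system is type 1.
K_v = lim_{s→0} s·G(s) = K·15 / (1·11·14) = (15/154)·K.
e_ss = 1/K_v = 77/30 ⇒ K_v = 30/77 ⇒ K = (30/77)/(15/154) = 4.

4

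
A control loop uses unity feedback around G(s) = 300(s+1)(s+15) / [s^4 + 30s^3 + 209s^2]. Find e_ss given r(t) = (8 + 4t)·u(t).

The denominator has no term below 209s^2 — 2 poles at s=0, type 2. Taking each input component in turn:
  • 8: tracked with zero error.
  • 4t: tracked with zero error.
Total e_ss = 0.

0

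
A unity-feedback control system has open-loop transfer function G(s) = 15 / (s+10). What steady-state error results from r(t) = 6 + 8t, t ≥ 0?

System type = 0 (no poles at s=0). Taking each input component in turn:
  • 6: e_ss = 6/(1+K_p) with K_p=1.5 → 2.4.
  • 8t: a type-0 system cannot track it, e_ss → ∞.
The unbounded component dominates.

infinity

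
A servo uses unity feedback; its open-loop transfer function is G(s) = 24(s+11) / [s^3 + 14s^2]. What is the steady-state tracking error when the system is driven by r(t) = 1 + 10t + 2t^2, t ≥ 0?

7/33

Lowest-order denominator term is 14s^2, so the open loop has 2 poles at the origin → type 2 system. Treating each term separately:
  • 1: tracked with zero error.
  • 10t: tracked with zero error.
  • 2t^2: e_ss = 4/K_a with K_a=132/7 → 7/33.
Total e_ss = 7/33.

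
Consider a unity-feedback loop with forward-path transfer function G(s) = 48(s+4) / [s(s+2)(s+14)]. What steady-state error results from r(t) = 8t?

One free integrator in G(s): this is a type 1 system.
K_v = lim_{s→0} s·G(s) = 48·4 / (2·14) = 48/7.
e_ss = 8/K_v = 8/(48/7) = 7/6.

7/6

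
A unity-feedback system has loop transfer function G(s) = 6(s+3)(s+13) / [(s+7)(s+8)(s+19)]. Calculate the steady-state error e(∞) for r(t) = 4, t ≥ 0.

2128/649

G(s) has no factors of s in the denominator, so the system is type 0.
K_p = lim_{s→0} G(s) = 6·3·13 / (7·8·19) = 117/532.
e_ss = 4/(1 + K_p) = 4/(649/532) = 2128/649.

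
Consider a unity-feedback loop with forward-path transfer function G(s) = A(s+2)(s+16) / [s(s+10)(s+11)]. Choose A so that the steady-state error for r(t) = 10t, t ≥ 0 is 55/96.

G(s) has one factor of s in the denominator, so the system is type 1.
K_v = lim_{s→0} s·G(s) = A·2·16 / (10·11) = (16/55)·A.
e_ss = 10/K_v = 55/96 ⇒ K_v = 192/11 ⇒ A = (192/11)/(16/55) = 60.

60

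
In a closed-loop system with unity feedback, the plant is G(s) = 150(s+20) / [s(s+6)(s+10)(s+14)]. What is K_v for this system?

25/7

G(s) has one factor of s in the denominator, so the system is type 1.
K_v = lim_{s→0} s·G(s) = 150·20 / (6·10·14) = 25/7.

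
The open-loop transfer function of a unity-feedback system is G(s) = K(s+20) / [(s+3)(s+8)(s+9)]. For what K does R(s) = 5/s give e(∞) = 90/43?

15

G(s) has no factors of s in the denominator, so the system is type 0.
K_p = lim_{s→0} G(s) = K·20 / (3·8·9) = (5/54)·K.
e_ss = 5/(1 + K_p) = 90/43 ⇒ 1 + (5/54)·K = 43/18 ⇒ K = 15.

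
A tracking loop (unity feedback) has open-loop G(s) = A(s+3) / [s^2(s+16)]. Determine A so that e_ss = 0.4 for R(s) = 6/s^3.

80

System type = 2 (two poles at s=0).
K_a = lim_{s→0} s^2·G(s) = A·3 / (16) = 0.1875·A.
e_ss = 6/K_a = 0.4 ⇒ K_a = 15 ⇒ A = 15/0.1875 = 80.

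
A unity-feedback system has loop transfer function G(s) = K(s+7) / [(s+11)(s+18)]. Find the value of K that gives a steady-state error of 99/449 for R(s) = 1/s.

100

No free integrators in G(s): this is a type 0 system.
K_p = lim_{s→0} G(s) = K·7 / (11·18) = (7/198)·K.
e_ss = 1/(1 + K_p) = 99/449 ⇒ 1 + (7/198)·K = 449/99 ⇒ K = 100.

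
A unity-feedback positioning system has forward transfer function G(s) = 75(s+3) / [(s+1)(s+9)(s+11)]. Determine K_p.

25/11

No free integrators in G(s): this is a type 0 system.
K_p = lim_{s→0} G(s) = 75·3 / (1·9·11) = 25/11.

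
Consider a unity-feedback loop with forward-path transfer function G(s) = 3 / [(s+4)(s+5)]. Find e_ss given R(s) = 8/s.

160/23

G(s) has no factors of s in the denominator, so the system is type 0.
K_p = lim_{s→0} G(s) = 3 / (4·5) = 0.15.
e_ss = 8/(1 + K_p) = 8/1.15 = 160/23.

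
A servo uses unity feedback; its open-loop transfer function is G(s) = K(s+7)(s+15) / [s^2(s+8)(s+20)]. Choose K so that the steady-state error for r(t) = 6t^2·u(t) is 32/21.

Two free integrators in G(s): this is a type 2 system.
K_a = lim_{s→0} s^2·G(s) = K·7·15 / (8·20) = (21/32)·K.
e_ss = 12/K_a = 32/21 ⇒ K_a = 7.875 ⇒ K = 7.875/(21/32) = 12.

12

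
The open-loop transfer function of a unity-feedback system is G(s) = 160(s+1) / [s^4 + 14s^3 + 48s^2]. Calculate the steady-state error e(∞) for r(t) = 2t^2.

1.2

Factoring s^2 from the denominator leaves a polynomial with constant term 48, so the system is type 2.
K_a = lim_{s→0} s^2·G(s) = 160·1 / 48 = 10/3.
r(t) = 2t^2 gives R(s) = 4/s^3.
e_ss = 4/K_a = 4/(10/3) = 1.2.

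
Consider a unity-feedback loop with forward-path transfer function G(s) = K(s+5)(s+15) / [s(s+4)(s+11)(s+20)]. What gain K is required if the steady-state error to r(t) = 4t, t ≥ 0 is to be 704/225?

One free integrator in G(s): this is a type 1 system.
K_v = lim_{s→0} s·G(s) = K·5·15 / (4·11·20) = (15/176)·K.
e_ss = 4/K_v = 704/225 ⇒ K_v = 225/176 ⇒ K = (225/176)/(15/176) = 15.

15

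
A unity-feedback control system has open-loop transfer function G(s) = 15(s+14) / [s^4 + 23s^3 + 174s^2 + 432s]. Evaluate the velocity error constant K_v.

35/72

Lowest-order denominator term is 432s, so the open loop has 1 pole at the origin → type 1 system.
K_v = lim_{s→0} s·G(s) = 15·14 / 432 = 35/72.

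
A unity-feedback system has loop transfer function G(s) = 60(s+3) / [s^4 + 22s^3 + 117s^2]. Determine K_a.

Factoring s^2 from the denominator leaves a polynomial with constant term 117, so the system is type 2.
K_a = lim_{s→0} s^2·G(s) = 60·3 / 117 = 20/13.

20/13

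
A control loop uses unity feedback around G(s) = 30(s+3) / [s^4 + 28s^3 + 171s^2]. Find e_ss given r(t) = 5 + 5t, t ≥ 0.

0

Factoring s^2 from the denominator leaves a polynomial with constant term 171, so the system is type 2. Taking each input component in turn:
  • 5: tracked with zero error.
  • 5t: tracked with zero error.
Total e_ss = 0.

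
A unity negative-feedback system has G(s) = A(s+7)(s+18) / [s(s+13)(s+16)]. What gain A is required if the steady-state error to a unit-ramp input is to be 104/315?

5

System type = 1 (one pole at s=0).
K_v = lim_{s→0} s·G(s) = A·7·18 / (13·16) = (63/104)·A.
e_ss = 1/K_v = 104/315 ⇒ K_v = 315/104 ⇒ A = (315/104)/(63/104) = 5.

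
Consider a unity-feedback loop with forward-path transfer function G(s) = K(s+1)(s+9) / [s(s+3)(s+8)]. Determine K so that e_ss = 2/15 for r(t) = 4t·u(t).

80

One free integrator in G(s): this is a type 1 system.
K_v = lim_{s→0} s·G(s) = K·1·9 / (3·8) = 0.375·K.
e_ss = 4/K_v = 2/15 ⇒ K_v = 30 ⇒ K = 30/0.375 = 80.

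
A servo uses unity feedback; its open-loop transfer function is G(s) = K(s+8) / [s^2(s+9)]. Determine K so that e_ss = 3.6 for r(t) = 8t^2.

5

The open loop has two poles at the origin → type 2 system.
K_a = lim_{s→0} s^2·G(s) = K·8 / (9) = (8/9)·K.
e_ss = 16/K_a = 3.6 ⇒ K_a = 40/9 ⇒ K = (40/9)/(8/9) = 5.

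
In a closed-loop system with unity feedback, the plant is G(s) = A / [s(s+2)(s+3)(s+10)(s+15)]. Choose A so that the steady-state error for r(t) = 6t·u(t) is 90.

60

One free integrator in G(s): this is a type 1 system.
K_v = lim_{s→0} s·G(s) = A / (2·3·10·15) = (1/900)·A.
e_ss = 6/K_v = 90 ⇒ K_v = 1/15 ⇒ A = (1/15)/(1/900) = 60.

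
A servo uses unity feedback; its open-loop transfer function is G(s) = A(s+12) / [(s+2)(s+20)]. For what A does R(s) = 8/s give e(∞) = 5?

The open loop has no poles at the origin → type 0 system.
K_p = lim_{s→0} G(s) = A·12 / (2·20) = 0.3·A.
e_ss = 8/(1 + K_p) = 5 ⇒ 1 + 0.3·A = 1.6 ⇒ A = 2.

2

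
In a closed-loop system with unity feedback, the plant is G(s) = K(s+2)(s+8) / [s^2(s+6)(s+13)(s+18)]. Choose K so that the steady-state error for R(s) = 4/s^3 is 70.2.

G(s) has two factors of s in the denominator, so the system is type 2.
K_a = lim_{s→0} s^2·G(s) = K·2·8 / (6·13·18) = (4/351)·K.
e_ss = 4/K_a = 70.2 ⇒ K_a = 20/351 ⇒ K = (20/351)/(4/351) = 5.

5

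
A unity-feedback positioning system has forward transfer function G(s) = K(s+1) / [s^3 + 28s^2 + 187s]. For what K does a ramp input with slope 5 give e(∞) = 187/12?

The denominator has no term below 187s — 1 pole at s=0, type 1.
K_v = lim_{s→0} s·G(s) = K·1 / 187 = (1/187)·K.
e_ss = 5/K_v = 187/12 ⇒ K_v = 60/187 ⇒ K = (60/187)/(1/187) = 60.

60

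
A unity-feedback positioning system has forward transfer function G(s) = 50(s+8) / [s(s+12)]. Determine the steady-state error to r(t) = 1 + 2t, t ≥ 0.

System type = 1 (one pole at s=0). Treating each term separately:
  • 1: tracked with zero error.
  • 2t: e_ss = 2/K_v with K_v=100/3 → 0.06.
Total e_ss = 0.06.

0.06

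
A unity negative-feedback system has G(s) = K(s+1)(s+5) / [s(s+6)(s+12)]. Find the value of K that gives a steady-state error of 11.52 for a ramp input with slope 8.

10

System type = 1 (one pole at s=0).
K_v = lim_{s→0} s·G(s) = K·1·5 / (6·12) = (5/72)·K.
e_ss = 8/K_v = 11.52 ⇒ K_v = 25/36 ⇒ K = (25/36)/(5/72) = 10.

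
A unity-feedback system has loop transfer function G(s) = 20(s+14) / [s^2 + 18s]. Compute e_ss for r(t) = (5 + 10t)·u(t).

9/14

The denominator has no term below 18s — 1 pole at s=0, type 1. By superposition:
  • 5: tracked with zero error.
  • 10t: e_ss = 10/K_v with K_v=140/9 → 9/14.
Total e_ss = 9/14.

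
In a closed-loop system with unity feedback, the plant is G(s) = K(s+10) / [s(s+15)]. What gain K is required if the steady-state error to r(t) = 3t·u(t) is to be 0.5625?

8

The open loop has one pole at the origin → type 1 system.
K_v = lim_{s→0} s·G(s) = K·10 / (15) = (2/3)·K.
e_ss = 3/K_v = 0.5625 ⇒ K_v = 16/3 ⇒ K = (16/3)/(2/3) = 8.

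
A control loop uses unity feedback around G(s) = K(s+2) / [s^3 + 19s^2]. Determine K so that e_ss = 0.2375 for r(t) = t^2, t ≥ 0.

Lowest-order denominator term is 19s^2, so the open loop has 2 poles at the origin → type 2 system.
K_a = lim_{s→0} s^2·G(s) = K·2 / 19 = (2/19)·K.
e_ss = 2/K_a = 0.2375 ⇒ K_a = 160/19 ⇒ K = (160/19)/(2/19) = 80.

80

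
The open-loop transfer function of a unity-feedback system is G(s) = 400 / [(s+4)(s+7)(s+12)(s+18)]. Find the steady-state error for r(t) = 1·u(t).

378/403

The open loop has no poles at the origin → type 0 system.
K_p = lim_{s→0} G(s) = 400 / (4·7·12·18) = 25/378.
e_ss = 1/(1 + K_p) = 1/(403/378) = 378/403.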